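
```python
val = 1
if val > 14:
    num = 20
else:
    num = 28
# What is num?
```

Answer: 28

Derivation:
Trace (tracking num):
val = 1  # -> val = 1
if val > 14:  # condition is False
else:
    num = 28  # -> num = 28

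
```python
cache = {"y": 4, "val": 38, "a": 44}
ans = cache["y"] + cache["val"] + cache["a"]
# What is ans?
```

Answer: 86

Derivation:
Trace (tracking ans):
cache = {'y': 4, 'val': 38, 'a': 44}  # -> cache = {'y': 4, 'val': 38, 'a': 44}
ans = cache['y'] + cache['val'] + cache['a']  # -> ans = 86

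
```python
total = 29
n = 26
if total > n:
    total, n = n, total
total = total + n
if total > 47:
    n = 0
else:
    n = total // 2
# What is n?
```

Answer: 0

Derivation:
Trace (tracking n):
total = 29  # -> total = 29
n = 26  # -> n = 26
if total > n:  # condition is True
    total, n = (n, total)  # -> total = 26, n = 29
total = total + n  # -> total = 55
if total > 47:  # condition is True
    n = 0  # -> n = 0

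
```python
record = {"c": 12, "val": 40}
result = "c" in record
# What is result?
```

Trace (tracking result):
record = {'c': 12, 'val': 40}  # -> record = {'c': 12, 'val': 40}
result = 'c' in record  # -> result = True

Answer: True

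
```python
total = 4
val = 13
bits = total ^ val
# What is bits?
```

Trace (tracking bits):
total = 4  # -> total = 4
val = 13  # -> val = 13
bits = total ^ val  # -> bits = 9

Answer: 9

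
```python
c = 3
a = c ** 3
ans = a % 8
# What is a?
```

Trace (tracking a):
c = 3  # -> c = 3
a = c ** 3  # -> a = 27
ans = a % 8  # -> ans = 3

Answer: 27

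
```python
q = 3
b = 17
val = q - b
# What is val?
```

Trace (tracking val):
q = 3  # -> q = 3
b = 17  # -> b = 17
val = q - b  # -> val = -14

Answer: -14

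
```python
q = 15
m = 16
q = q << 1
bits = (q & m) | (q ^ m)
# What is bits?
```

Answer: 30

Derivation:
Trace (tracking bits):
q = 15  # -> q = 15
m = 16  # -> m = 16
q = q << 1  # -> q = 30
bits = q & m | q ^ m  # -> bits = 30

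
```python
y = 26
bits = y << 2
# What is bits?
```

Trace (tracking bits):
y = 26  # -> y = 26
bits = y << 2  # -> bits = 104

Answer: 104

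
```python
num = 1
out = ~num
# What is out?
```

Answer: -2

Derivation:
Trace (tracking out):
num = 1  # -> num = 1
out = ~num  # -> out = -2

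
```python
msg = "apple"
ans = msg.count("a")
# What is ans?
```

Answer: 1

Derivation:
Trace (tracking ans):
msg = 'apple'  # -> msg = 'apple'
ans = msg.count('a')  # -> ans = 1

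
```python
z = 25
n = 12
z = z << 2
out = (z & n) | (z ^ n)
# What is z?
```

Answer: 100

Derivation:
Trace (tracking z):
z = 25  # -> z = 25
n = 12  # -> n = 12
z = z << 2  # -> z = 100
out = z & n | z ^ n  # -> out = 108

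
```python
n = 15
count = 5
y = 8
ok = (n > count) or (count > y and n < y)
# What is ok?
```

Trace (tracking ok):
n = 15  # -> n = 15
count = 5  # -> count = 5
y = 8  # -> y = 8
ok = n > count or (count > y and n < y)  # -> ok = True

Answer: True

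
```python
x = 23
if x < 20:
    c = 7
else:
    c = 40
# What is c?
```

Trace (tracking c):
x = 23  # -> x = 23
if x < 20:  # condition is False
else:
    c = 40  # -> c = 40

Answer: 40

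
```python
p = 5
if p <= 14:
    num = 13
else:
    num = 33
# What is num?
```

Answer: 13

Derivation:
Trace (tracking num):
p = 5  # -> p = 5
if p <= 14:  # condition is True
    num = 13  # -> num = 13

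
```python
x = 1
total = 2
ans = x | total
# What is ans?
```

Answer: 3

Derivation:
Trace (tracking ans):
x = 1  # -> x = 1
total = 2  # -> total = 2
ans = x | total  # -> ans = 3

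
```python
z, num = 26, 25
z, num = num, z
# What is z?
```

Trace (tracking z):
z, num = (26, 25)  # -> z = 26, num = 25
z, num = (num, z)  # -> z = 25, num = 26

Answer: 25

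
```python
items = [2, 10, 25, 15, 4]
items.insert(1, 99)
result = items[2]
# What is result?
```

Trace (tracking result):
items = [2, 10, 25, 15, 4]  # -> items = [2, 10, 25, 15, 4]
items.insert(1, 99)  # -> items = [2, 99, 10, 25, 15, 4]
result = items[2]  # -> result = 10

Answer: 10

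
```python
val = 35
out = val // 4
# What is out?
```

Trace (tracking out):
val = 35  # -> val = 35
out = val // 4  # -> out = 8

Answer: 8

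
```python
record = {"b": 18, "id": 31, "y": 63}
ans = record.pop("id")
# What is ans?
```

Trace (tracking ans):
record = {'b': 18, 'id': 31, 'y': 63}  # -> record = {'b': 18, 'id': 31, 'y': 63}
ans = record.pop('id')  # -> ans = 31

Answer: 31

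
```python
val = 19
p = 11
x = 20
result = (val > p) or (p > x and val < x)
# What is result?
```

Answer: True

Derivation:
Trace (tracking result):
val = 19  # -> val = 19
p = 11  # -> p = 11
x = 20  # -> x = 20
result = val > p or (p > x and val < x)  # -> result = True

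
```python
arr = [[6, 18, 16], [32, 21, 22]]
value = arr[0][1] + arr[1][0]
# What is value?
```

Trace (tracking value):
arr = [[6, 18, 16], [32, 21, 22]]  # -> arr = [[6, 18, 16], [32, 21, 22]]
value = arr[0][1] + arr[1][0]  # -> value = 50

Answer: 50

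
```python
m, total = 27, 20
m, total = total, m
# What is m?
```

Answer: 20

Derivation:
Trace (tracking m):
m, total = (27, 20)  # -> m = 27, total = 20
m, total = (total, m)  # -> m = 20, total = 27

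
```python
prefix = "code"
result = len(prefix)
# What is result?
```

Trace (tracking result):
prefix = 'code'  # -> prefix = 'code'
result = len(prefix)  # -> result = 4

Answer: 4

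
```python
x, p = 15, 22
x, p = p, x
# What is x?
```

Answer: 22

Derivation:
Trace (tracking x):
x, p = (15, 22)  # -> x = 15, p = 22
x, p = (p, x)  # -> x = 22, p = 15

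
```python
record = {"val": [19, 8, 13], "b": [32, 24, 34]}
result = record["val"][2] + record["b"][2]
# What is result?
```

Trace (tracking result):
record = {'val': [19, 8, 13], 'b': [32, 24, 34]}  # -> record = {'val': [19, 8, 13], 'b': [32, 24, 34]}
result = record['val'][2] + record['b'][2]  # -> result = 47

Answer: 47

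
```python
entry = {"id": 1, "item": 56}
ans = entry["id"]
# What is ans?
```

Trace (tracking ans):
entry = {'id': 1, 'item': 56}  # -> entry = {'id': 1, 'item': 56}
ans = entry['id']  # -> ans = 1

Answer: 1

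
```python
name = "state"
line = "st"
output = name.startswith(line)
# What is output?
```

Answer: True

Derivation:
Trace (tracking output):
name = 'state'  # -> name = 'state'
line = 'st'  # -> line = 'st'
output = name.startswith(line)  # -> output = True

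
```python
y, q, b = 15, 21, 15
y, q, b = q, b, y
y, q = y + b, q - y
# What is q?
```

Trace (tracking q):
y, q, b = (15, 21, 15)  # -> y = 15, q = 21, b = 15
y, q, b = (q, b, y)  # -> y = 21, q = 15, b = 15
y, q = (y + b, q - y)  # -> y = 36, q = -6

Answer: -6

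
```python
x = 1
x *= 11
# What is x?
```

Trace (tracking x):
x = 1  # -> x = 1
x *= 11  # -> x = 11

Answer: 11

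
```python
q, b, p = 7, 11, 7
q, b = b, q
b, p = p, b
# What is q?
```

Answer: 11

Derivation:
Trace (tracking q):
q, b, p = (7, 11, 7)  # -> q = 7, b = 11, p = 7
q, b = (b, q)  # -> q = 11, b = 7
b, p = (p, b)  # -> b = 7, p = 7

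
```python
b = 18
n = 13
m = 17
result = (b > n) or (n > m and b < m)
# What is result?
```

Answer: True

Derivation:
Trace (tracking result):
b = 18  # -> b = 18
n = 13  # -> n = 13
m = 17  # -> m = 17
result = b > n or (n > m and b < m)  # -> result = True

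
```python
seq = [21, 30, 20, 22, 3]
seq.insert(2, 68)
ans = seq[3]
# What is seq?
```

Trace (tracking seq):
seq = [21, 30, 20, 22, 3]  # -> seq = [21, 30, 20, 22, 3]
seq.insert(2, 68)  # -> seq = [21, 30, 68, 20, 22, 3]
ans = seq[3]  # -> ans = 20

Answer: [21, 30, 68, 20, 22, 3]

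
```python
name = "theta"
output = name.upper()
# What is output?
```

Answer: 'THETA'

Derivation:
Trace (tracking output):
name = 'theta'  # -> name = 'theta'
output = name.upper()  # -> output = 'THETA'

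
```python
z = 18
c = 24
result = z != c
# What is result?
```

Trace (tracking result):
z = 18  # -> z = 18
c = 24  # -> c = 24
result = z != c  # -> result = True

Answer: True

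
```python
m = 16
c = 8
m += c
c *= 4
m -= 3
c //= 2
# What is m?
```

Answer: 21

Derivation:
Trace (tracking m):
m = 16  # -> m = 16
c = 8  # -> c = 8
m += c  # -> m = 24
c *= 4  # -> c = 32
m -= 3  # -> m = 21
c //= 2  # -> c = 16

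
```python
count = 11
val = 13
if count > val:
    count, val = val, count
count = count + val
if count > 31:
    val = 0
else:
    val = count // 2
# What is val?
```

Trace (tracking val):
count = 11  # -> count = 11
val = 13  # -> val = 13
if count > val:  # condition is False
count = count + val  # -> count = 24
if count > 31:  # condition is False
else:
    val = count // 2  # -> val = 12

Answer: 12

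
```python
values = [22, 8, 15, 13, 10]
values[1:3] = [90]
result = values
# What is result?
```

Answer: [22, 90, 13, 10]

Derivation:
Trace (tracking result):
values = [22, 8, 15, 13, 10]  # -> values = [22, 8, 15, 13, 10]
values[1:3] = [90]  # -> values = [22, 90, 13, 10]
result = values  # -> result = [22, 90, 13, 10]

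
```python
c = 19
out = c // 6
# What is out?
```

Answer: 3

Derivation:
Trace (tracking out):
c = 19  # -> c = 19
out = c // 6  # -> out = 3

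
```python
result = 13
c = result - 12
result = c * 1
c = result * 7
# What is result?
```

Answer: 1

Derivation:
Trace (tracking result):
result = 13  # -> result = 13
c = result - 12  # -> c = 1
result = c * 1  # -> result = 1
c = result * 7  # -> c = 7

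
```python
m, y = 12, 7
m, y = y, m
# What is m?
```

Trace (tracking m):
m, y = (12, 7)  # -> m = 12, y = 7
m, y = (y, m)  # -> m = 7, y = 12

Answer: 7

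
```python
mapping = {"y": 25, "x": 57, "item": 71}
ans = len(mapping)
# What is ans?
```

Answer: 3

Derivation:
Trace (tracking ans):
mapping = {'y': 25, 'x': 57, 'item': 71}  # -> mapping = {'y': 25, 'x': 57, 'item': 71}
ans = len(mapping)  # -> ans = 3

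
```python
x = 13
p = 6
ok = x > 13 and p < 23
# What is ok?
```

Trace (tracking ok):
x = 13  # -> x = 13
p = 6  # -> p = 6
ok = x > 13 and p < 23  # -> ok = False

Answer: False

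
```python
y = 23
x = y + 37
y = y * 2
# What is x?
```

Trace (tracking x):
y = 23  # -> y = 23
x = y + 37  # -> x = 60
y = y * 2  # -> y = 46

Answer: 60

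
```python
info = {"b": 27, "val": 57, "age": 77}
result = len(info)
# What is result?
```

Answer: 3

Derivation:
Trace (tracking result):
info = {'b': 27, 'val': 57, 'age': 77}  # -> info = {'b': 27, 'val': 57, 'age': 77}
result = len(info)  # -> result = 3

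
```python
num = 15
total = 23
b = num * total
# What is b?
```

Trace (tracking b):
num = 15  # -> num = 15
total = 23  # -> total = 23
b = num * total  # -> b = 345

Answer: 345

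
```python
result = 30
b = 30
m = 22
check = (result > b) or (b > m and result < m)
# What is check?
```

Trace (tracking check):
result = 30  # -> result = 30
b = 30  # -> b = 30
m = 22  # -> m = 22
check = result > b or (b > m and result < m)  # -> check = False

Answer: False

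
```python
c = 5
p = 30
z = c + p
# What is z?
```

Trace (tracking z):
c = 5  # -> c = 5
p = 30  # -> p = 30
z = c + p  # -> z = 35

Answer: 35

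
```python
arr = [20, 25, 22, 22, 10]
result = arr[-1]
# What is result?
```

Trace (tracking result):
arr = [20, 25, 22, 22, 10]  # -> arr = [20, 25, 22, 22, 10]
result = arr[-1]  # -> result = 10

Answer: 10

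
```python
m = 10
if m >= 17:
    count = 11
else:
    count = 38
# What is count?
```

Answer: 38

Derivation:
Trace (tracking count):
m = 10  # -> m = 10
if m >= 17:  # condition is False
else:
    count = 38  # -> count = 38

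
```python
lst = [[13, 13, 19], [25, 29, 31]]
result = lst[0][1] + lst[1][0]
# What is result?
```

Trace (tracking result):
lst = [[13, 13, 19], [25, 29, 31]]  # -> lst = [[13, 13, 19], [25, 29, 31]]
result = lst[0][1] + lst[1][0]  # -> result = 38

Answer: 38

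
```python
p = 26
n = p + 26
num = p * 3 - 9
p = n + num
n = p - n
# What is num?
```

Answer: 69

Derivation:
Trace (tracking num):
p = 26  # -> p = 26
n = p + 26  # -> n = 52
num = p * 3 - 9  # -> num = 69
p = n + num  # -> p = 121
n = p - n  # -> n = 69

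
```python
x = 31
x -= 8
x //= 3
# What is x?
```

Answer: 7

Derivation:
Trace (tracking x):
x = 31  # -> x = 31
x -= 8  # -> x = 23
x //= 3  # -> x = 7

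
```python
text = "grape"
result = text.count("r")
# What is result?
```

Answer: 1

Derivation:
Trace (tracking result):
text = 'grape'  # -> text = 'grape'
result = text.count('r')  # -> result = 1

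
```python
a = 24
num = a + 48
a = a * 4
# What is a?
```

Answer: 96

Derivation:
Trace (tracking a):
a = 24  # -> a = 24
num = a + 48  # -> num = 72
a = a * 4  # -> a = 96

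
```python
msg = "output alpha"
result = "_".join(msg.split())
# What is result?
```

Answer: 'output_alpha'

Derivation:
Trace (tracking result):
msg = 'output alpha'  # -> msg = 'output alpha'
result = '_'.join(msg.split())  # -> result = 'output_alpha'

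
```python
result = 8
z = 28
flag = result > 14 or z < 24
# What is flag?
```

Answer: False

Derivation:
Trace (tracking flag):
result = 8  # -> result = 8
z = 28  # -> z = 28
flag = result > 14 or z < 24  # -> flag = False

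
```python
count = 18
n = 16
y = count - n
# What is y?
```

Trace (tracking y):
count = 18  # -> count = 18
n = 16  # -> n = 16
y = count - n  # -> y = 2

Answer: 2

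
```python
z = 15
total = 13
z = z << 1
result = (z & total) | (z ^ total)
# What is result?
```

Trace (tracking result):
z = 15  # -> z = 15
total = 13  # -> total = 13
z = z << 1  # -> z = 30
result = z & total | z ^ total  # -> result = 31

Answer: 31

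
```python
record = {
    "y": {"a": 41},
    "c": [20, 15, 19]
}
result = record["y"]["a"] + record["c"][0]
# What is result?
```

Trace (tracking result):
record = {'y': {'a': 41}, 'c': [20, 15, 19]}  # -> record = {'y': {'a': 41}, 'c': [20, 15, 19]}
result = record['y']['a'] + record['c'][0]  # -> result = 61

Answer: 61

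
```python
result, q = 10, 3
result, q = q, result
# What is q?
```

Trace (tracking q):
result, q = (10, 3)  # -> result = 10, q = 3
result, q = (q, result)  # -> result = 3, q = 10

Answer: 10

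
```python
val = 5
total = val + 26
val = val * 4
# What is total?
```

Trace (tracking total):
val = 5  # -> val = 5
total = val + 26  # -> total = 31
val = val * 4  # -> val = 20

Answer: 31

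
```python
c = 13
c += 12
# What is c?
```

Answer: 25

Derivation:
Trace (tracking c):
c = 13  # -> c = 13
c += 12  # -> c = 25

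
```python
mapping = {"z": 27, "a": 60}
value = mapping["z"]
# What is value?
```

Trace (tracking value):
mapping = {'z': 27, 'a': 60}  # -> mapping = {'z': 27, 'a': 60}
value = mapping['z']  # -> value = 27

Answer: 27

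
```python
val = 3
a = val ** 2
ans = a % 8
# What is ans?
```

Answer: 1

Derivation:
Trace (tracking ans):
val = 3  # -> val = 3
a = val ** 2  # -> a = 9
ans = a % 8  # -> ans = 1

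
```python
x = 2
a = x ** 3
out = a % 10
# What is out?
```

Answer: 8

Derivation:
Trace (tracking out):
x = 2  # -> x = 2
a = x ** 3  # -> a = 8
out = a % 10  # -> out = 8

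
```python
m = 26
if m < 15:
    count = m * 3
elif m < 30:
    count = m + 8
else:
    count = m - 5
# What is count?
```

Answer: 34

Derivation:
Trace (tracking count):
m = 26  # -> m = 26
if m < 15:  # condition is False
elif m < 30:  # condition is True
    count = m + 8  # -> count = 34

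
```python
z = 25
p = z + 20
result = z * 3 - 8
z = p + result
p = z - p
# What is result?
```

Answer: 67

Derivation:
Trace (tracking result):
z = 25  # -> z = 25
p = z + 20  # -> p = 45
result = z * 3 - 8  # -> result = 67
z = p + result  # -> z = 112
p = z - p  # -> p = 67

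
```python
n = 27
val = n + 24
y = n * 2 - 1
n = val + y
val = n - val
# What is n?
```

Trace (tracking n):
n = 27  # -> n = 27
val = n + 24  # -> val = 51
y = n * 2 - 1  # -> y = 53
n = val + y  # -> n = 104
val = n - val  # -> val = 53

Answer: 104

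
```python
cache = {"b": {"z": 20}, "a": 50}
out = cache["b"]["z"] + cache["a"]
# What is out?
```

Trace (tracking out):
cache = {'b': {'z': 20}, 'a': 50}  # -> cache = {'b': {'z': 20}, 'a': 50}
out = cache['b']['z'] + cache['a']  # -> out = 70

Answer: 70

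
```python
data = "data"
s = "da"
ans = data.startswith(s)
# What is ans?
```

Answer: True

Derivation:
Trace (tracking ans):
data = 'data'  # -> data = 'data'
s = 'da'  # -> s = 'da'
ans = data.startswith(s)  # -> ans = True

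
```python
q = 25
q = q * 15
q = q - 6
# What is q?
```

Trace (tracking q):
q = 25  # -> q = 25
q = q * 15  # -> q = 375
q = q - 6  # -> q = 369

Answer: 369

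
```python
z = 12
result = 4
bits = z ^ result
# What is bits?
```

Trace (tracking bits):
z = 12  # -> z = 12
result = 4  # -> result = 4
bits = z ^ result  # -> bits = 8

Answer: 8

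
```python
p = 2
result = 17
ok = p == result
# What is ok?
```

Trace (tracking ok):
p = 2  # -> p = 2
result = 17  # -> result = 17
ok = p == result  # -> ok = False

Answer: False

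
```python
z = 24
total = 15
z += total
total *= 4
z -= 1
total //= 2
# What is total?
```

Trace (tracking total):
z = 24  # -> z = 24
total = 15  # -> total = 15
z += total  # -> z = 39
total *= 4  # -> total = 60
z -= 1  # -> z = 38
total //= 2  # -> total = 30

Answer: 30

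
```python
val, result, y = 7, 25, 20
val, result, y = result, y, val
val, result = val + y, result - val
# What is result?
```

Trace (tracking result):
val, result, y = (7, 25, 20)  # -> val = 7, result = 25, y = 20
val, result, y = (result, y, val)  # -> val = 25, result = 20, y = 7
val, result = (val + y, result - val)  # -> val = 32, result = -5

Answer: -5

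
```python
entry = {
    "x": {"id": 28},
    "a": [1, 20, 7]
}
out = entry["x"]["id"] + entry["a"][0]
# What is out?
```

Answer: 29

Derivation:
Trace (tracking out):
entry = {'x': {'id': 28}, 'a': [1, 20, 7]}  # -> entry = {'x': {'id': 28}, 'a': [1, 20, 7]}
out = entry['x']['id'] + entry['a'][0]  # -> out = 29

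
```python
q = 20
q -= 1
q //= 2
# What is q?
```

Answer: 9

Derivation:
Trace (tracking q):
q = 20  # -> q = 20
q -= 1  # -> q = 19
q //= 2  # -> q = 9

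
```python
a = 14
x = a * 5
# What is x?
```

Answer: 70

Derivation:
Trace (tracking x):
a = 14  # -> a = 14
x = a * 5  # -> x = 70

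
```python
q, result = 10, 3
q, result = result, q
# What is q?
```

Answer: 3

Derivation:
Trace (tracking q):
q, result = (10, 3)  # -> q = 10, result = 3
q, result = (result, q)  # -> q = 3, result = 10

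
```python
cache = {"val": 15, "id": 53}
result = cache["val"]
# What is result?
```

Trace (tracking result):
cache = {'val': 15, 'id': 53}  # -> cache = {'val': 15, 'id': 53}
result = cache['val']  # -> result = 15

Answer: 15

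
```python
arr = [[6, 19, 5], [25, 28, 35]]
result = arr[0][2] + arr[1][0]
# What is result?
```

Trace (tracking result):
arr = [[6, 19, 5], [25, 28, 35]]  # -> arr = [[6, 19, 5], [25, 28, 35]]
result = arr[0][2] + arr[1][0]  # -> result = 30

Answer: 30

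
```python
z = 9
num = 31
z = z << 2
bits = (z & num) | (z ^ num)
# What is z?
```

Answer: 36

Derivation:
Trace (tracking z):
z = 9  # -> z = 9
num = 31  # -> num = 31
z = z << 2  # -> z = 36
bits = z & num | z ^ num  # -> bits = 63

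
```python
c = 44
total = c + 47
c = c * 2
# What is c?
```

Trace (tracking c):
c = 44  # -> c = 44
total = c + 47  # -> total = 91
c = c * 2  # -> c = 88

Answer: 88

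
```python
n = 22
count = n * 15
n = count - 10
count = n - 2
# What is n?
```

Answer: 320

Derivation:
Trace (tracking n):
n = 22  # -> n = 22
count = n * 15  # -> count = 330
n = count - 10  # -> n = 320
count = n - 2  # -> count = 318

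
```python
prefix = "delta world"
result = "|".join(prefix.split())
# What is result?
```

Trace (tracking result):
prefix = 'delta world'  # -> prefix = 'delta world'
result = '|'.join(prefix.split())  # -> result = 'delta|world'

Answer: 'delta|world'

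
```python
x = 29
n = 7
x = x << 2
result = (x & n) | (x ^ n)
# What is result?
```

Answer: 119

Derivation:
Trace (tracking result):
x = 29  # -> x = 29
n = 7  # -> n = 7
x = x << 2  # -> x = 116
result = x & n | x ^ n  # -> result = 119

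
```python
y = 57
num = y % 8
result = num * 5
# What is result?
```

Trace (tracking result):
y = 57  # -> y = 57
num = y % 8  # -> num = 1
result = num * 5  # -> result = 5

Answer: 5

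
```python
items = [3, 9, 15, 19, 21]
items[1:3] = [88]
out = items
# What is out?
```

Answer: [3, 88, 19, 21]

Derivation:
Trace (tracking out):
items = [3, 9, 15, 19, 21]  # -> items = [3, 9, 15, 19, 21]
items[1:3] = [88]  # -> items = [3, 88, 19, 21]
out = items  # -> out = [3, 88, 19, 21]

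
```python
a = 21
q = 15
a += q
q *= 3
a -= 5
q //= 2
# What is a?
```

Answer: 31

Derivation:
Trace (tracking a):
a = 21  # -> a = 21
q = 15  # -> q = 15
a += q  # -> a = 36
q *= 3  # -> q = 45
a -= 5  # -> a = 31
q //= 2  # -> q = 22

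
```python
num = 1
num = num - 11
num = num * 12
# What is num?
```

Answer: -120

Derivation:
Trace (tracking num):
num = 1  # -> num = 1
num = num - 11  # -> num = -10
num = num * 12  # -> num = -120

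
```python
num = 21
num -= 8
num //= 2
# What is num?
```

Trace (tracking num):
num = 21  # -> num = 21
num -= 8  # -> num = 13
num //= 2  # -> num = 6

Answer: 6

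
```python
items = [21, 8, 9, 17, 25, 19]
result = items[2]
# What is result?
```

Answer: 9

Derivation:
Trace (tracking result):
items = [21, 8, 9, 17, 25, 19]  # -> items = [21, 8, 9, 17, 25, 19]
result = items[2]  # -> result = 9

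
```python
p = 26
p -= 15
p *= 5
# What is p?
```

Trace (tracking p):
p = 26  # -> p = 26
p -= 15  # -> p = 11
p *= 5  # -> p = 55

Answer: 55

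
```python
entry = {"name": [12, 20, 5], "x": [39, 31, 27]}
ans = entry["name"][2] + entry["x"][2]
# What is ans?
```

Trace (tracking ans):
entry = {'name': [12, 20, 5], 'x': [39, 31, 27]}  # -> entry = {'name': [12, 20, 5], 'x': [39, 31, 27]}
ans = entry['name'][2] + entry['x'][2]  # -> ans = 32

Answer: 32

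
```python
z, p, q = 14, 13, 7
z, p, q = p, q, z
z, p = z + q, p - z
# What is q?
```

Answer: 14

Derivation:
Trace (tracking q):
z, p, q = (14, 13, 7)  # -> z = 14, p = 13, q = 7
z, p, q = (p, q, z)  # -> z = 13, p = 7, q = 14
z, p = (z + q, p - z)  # -> z = 27, p = -6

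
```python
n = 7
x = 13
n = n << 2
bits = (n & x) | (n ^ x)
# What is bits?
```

Answer: 29

Derivation:
Trace (tracking bits):
n = 7  # -> n = 7
x = 13  # -> x = 13
n = n << 2  # -> n = 28
bits = n & x | n ^ x  # -> bits = 29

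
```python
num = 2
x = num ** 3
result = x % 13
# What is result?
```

Trace (tracking result):
num = 2  # -> num = 2
x = num ** 3  # -> x = 8
result = x % 13  # -> result = 8

Answer: 8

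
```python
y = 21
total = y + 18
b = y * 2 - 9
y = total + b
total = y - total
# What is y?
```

Trace (tracking y):
y = 21  # -> y = 21
total = y + 18  # -> total = 39
b = y * 2 - 9  # -> b = 33
y = total + b  # -> y = 72
total = y - total  # -> total = 33

Answer: 72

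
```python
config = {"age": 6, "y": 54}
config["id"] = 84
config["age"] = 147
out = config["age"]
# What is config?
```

Trace (tracking config):
config = {'age': 6, 'y': 54}  # -> config = {'age': 6, 'y': 54}
config['id'] = 84  # -> config = {'age': 6, 'y': 54, 'id': 84}
config['age'] = 147  # -> config = {'age': 147, 'y': 54, 'id': 84}
out = config['age']  # -> out = 147

Answer: {'age': 147, 'y': 54, 'id': 84}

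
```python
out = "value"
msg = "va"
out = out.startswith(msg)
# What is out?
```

Trace (tracking out):
out = 'value'  # -> out = 'value'
msg = 'va'  # -> msg = 'va'
out = out.startswith(msg)  # -> out = True

Answer: True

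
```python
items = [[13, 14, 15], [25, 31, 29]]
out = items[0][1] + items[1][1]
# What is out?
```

Answer: 45

Derivation:
Trace (tracking out):
items = [[13, 14, 15], [25, 31, 29]]  # -> items = [[13, 14, 15], [25, 31, 29]]
out = items[0][1] + items[1][1]  # -> out = 45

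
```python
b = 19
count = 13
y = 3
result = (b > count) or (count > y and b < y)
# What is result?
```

Answer: True

Derivation:
Trace (tracking result):
b = 19  # -> b = 19
count = 13  # -> count = 13
y = 3  # -> y = 3
result = b > count or (count > y and b < y)  # -> result = True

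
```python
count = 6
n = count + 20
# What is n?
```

Trace (tracking n):
count = 6  # -> count = 6
n = count + 20  # -> n = 26

Answer: 26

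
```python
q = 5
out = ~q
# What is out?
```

Trace (tracking out):
q = 5  # -> q = 5
out = ~q  # -> out = -6

Answer: -6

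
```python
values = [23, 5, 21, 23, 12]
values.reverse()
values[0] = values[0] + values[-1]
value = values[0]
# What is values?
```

Trace (tracking values):
values = [23, 5, 21, 23, 12]  # -> values = [23, 5, 21, 23, 12]
values.reverse()  # -> values = [12, 23, 21, 5, 23]
values[0] = values[0] + values[-1]  # -> values = [35, 23, 21, 5, 23]
value = values[0]  # -> value = 35

Answer: [35, 23, 21, 5, 23]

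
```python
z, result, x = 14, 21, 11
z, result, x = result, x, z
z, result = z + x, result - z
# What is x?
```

Answer: 14

Derivation:
Trace (tracking x):
z, result, x = (14, 21, 11)  # -> z = 14, result = 21, x = 11
z, result, x = (result, x, z)  # -> z = 21, result = 11, x = 14
z, result = (z + x, result - z)  # -> z = 35, result = -10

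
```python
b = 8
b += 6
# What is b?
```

Trace (tracking b):
b = 8  # -> b = 8
b += 6  # -> b = 14

Answer: 14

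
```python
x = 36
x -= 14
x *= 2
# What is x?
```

Answer: 44

Derivation:
Trace (tracking x):
x = 36  # -> x = 36
x -= 14  # -> x = 22
x *= 2  # -> x = 44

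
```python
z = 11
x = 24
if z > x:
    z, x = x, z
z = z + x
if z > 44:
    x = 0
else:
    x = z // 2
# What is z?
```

Answer: 35

Derivation:
Trace (tracking z):
z = 11  # -> z = 11
x = 24  # -> x = 24
if z > x:  # condition is False
z = z + x  # -> z = 35
if z > 44:  # condition is False
else:
    x = z // 2  # -> x = 17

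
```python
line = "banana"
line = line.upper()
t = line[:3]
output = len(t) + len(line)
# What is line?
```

Answer: 'BANANA'

Derivation:
Trace (tracking line):
line = 'banana'  # -> line = 'banana'
line = line.upper()  # -> line = 'BANANA'
t = line[:3]  # -> t = 'BAN'
output = len(t) + len(line)  # -> output = 9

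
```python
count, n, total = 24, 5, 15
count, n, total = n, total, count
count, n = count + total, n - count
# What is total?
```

Trace (tracking total):
count, n, total = (24, 5, 15)  # -> count = 24, n = 5, total = 15
count, n, total = (n, total, count)  # -> count = 5, n = 15, total = 24
count, n = (count + total, n - count)  # -> count = 29, n = 10

Answer: 24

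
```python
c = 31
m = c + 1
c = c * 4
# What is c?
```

Trace (tracking c):
c = 31  # -> c = 31
m = c + 1  # -> m = 32
c = c * 4  # -> c = 124

Answer: 124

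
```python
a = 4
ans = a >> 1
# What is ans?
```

Trace (tracking ans):
a = 4  # -> a = 4
ans = a >> 1  # -> ans = 2

Answer: 2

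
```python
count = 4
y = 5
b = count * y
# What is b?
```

Trace (tracking b):
count = 4  # -> count = 4
y = 5  # -> y = 5
b = count * y  # -> b = 20

Answer: 20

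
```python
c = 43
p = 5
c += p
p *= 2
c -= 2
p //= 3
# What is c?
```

Answer: 46

Derivation:
Trace (tracking c):
c = 43  # -> c = 43
p = 5  # -> p = 5
c += p  # -> c = 48
p *= 2  # -> p = 10
c -= 2  # -> c = 46
p //= 3  # -> p = 3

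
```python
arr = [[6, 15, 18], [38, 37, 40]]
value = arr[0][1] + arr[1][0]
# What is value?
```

Trace (tracking value):
arr = [[6, 15, 18], [38, 37, 40]]  # -> arr = [[6, 15, 18], [38, 37, 40]]
value = arr[0][1] + arr[1][0]  # -> value = 53

Answer: 53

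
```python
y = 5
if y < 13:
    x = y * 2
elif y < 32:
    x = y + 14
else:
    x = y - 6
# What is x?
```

Trace (tracking x):
y = 5  # -> y = 5
if y < 13:  # condition is True
    x = y * 2  # -> x = 10

Answer: 10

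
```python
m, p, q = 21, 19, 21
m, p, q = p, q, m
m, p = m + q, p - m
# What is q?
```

Answer: 21

Derivation:
Trace (tracking q):
m, p, q = (21, 19, 21)  # -> m = 21, p = 19, q = 21
m, p, q = (p, q, m)  # -> m = 19, p = 21, q = 21
m, p = (m + q, p - m)  # -> m = 40, p = 2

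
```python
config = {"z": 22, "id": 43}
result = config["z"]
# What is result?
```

Answer: 22

Derivation:
Trace (tracking result):
config = {'z': 22, 'id': 43}  # -> config = {'z': 22, 'id': 43}
result = config['z']  # -> result = 22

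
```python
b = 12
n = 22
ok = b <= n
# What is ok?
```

Trace (tracking ok):
b = 12  # -> b = 12
n = 22  # -> n = 22
ok = b <= n  # -> ok = True

Answer: True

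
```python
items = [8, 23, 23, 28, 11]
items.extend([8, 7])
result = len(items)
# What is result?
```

Answer: 7

Derivation:
Trace (tracking result):
items = [8, 23, 23, 28, 11]  # -> items = [8, 23, 23, 28, 11]
items.extend([8, 7])  # -> items = [8, 23, 23, 28, 11, 8, 7]
result = len(items)  # -> result = 7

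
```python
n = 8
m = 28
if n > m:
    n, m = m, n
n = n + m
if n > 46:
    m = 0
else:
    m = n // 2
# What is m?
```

Answer: 18

Derivation:
Trace (tracking m):
n = 8  # -> n = 8
m = 28  # -> m = 28
if n > m:  # condition is False
n = n + m  # -> n = 36
if n > 46:  # condition is False
else:
    m = n // 2  # -> m = 18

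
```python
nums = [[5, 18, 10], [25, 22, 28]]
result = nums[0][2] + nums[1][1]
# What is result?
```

Answer: 32

Derivation:
Trace (tracking result):
nums = [[5, 18, 10], [25, 22, 28]]  # -> nums = [[5, 18, 10], [25, 22, 28]]
result = nums[0][2] + nums[1][1]  # -> result = 32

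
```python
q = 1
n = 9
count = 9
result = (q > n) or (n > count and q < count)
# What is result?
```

Trace (tracking result):
q = 1  # -> q = 1
n = 9  # -> n = 9
count = 9  # -> count = 9
result = q > n or (n > count and q < count)  # -> result = False

Answer: False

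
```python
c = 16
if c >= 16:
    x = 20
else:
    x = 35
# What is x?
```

Answer: 20

Derivation:
Trace (tracking x):
c = 16  # -> c = 16
if c >= 16:  # condition is True
    x = 20  # -> x = 20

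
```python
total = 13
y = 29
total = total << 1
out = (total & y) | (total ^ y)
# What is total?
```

Answer: 26

Derivation:
Trace (tracking total):
total = 13  # -> total = 13
y = 29  # -> y = 29
total = total << 1  # -> total = 26
out = total & y | total ^ y  # -> out = 31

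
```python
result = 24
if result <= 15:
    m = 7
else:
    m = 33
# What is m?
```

Trace (tracking m):
result = 24  # -> result = 24
if result <= 15:  # condition is False
else:
    m = 33  # -> m = 33

Answer: 33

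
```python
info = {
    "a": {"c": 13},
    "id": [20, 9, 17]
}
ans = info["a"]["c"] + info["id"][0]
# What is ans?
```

Answer: 33

Derivation:
Trace (tracking ans):
info = {'a': {'c': 13}, 'id': [20, 9, 17]}  # -> info = {'a': {'c': 13}, 'id': [20, 9, 17]}
ans = info['a']['c'] + info['id'][0]  # -> ans = 33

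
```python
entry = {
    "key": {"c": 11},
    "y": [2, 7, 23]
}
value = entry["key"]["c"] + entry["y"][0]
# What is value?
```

Trace (tracking value):
entry = {'key': {'c': 11}, 'y': [2, 7, 23]}  # -> entry = {'key': {'c': 11}, 'y': [2, 7, 23]}
value = entry['key']['c'] + entry['y'][0]  # -> value = 13

Answer: 13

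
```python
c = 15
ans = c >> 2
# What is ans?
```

Trace (tracking ans):
c = 15  # -> c = 15
ans = c >> 2  # -> ans = 3

Answer: 3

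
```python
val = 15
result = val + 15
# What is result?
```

Trace (tracking result):
val = 15  # -> val = 15
result = val + 15  # -> result = 30

Answer: 30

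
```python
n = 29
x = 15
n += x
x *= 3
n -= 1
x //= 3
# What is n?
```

Trace (tracking n):
n = 29  # -> n = 29
x = 15  # -> x = 15
n += x  # -> n = 44
x *= 3  # -> x = 45
n -= 1  # -> n = 43
x //= 3  # -> x = 15

Answer: 43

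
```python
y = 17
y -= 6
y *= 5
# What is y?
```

Answer: 55

Derivation:
Trace (tracking y):
y = 17  # -> y = 17
y -= 6  # -> y = 11
y *= 5  # -> y = 55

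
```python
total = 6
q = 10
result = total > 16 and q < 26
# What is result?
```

Answer: False

Derivation:
Trace (tracking result):
total = 6  # -> total = 6
q = 10  # -> q = 10
result = total > 16 and q < 26  # -> result = False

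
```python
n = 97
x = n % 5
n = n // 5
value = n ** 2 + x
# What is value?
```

Trace (tracking value):
n = 97  # -> n = 97
x = n % 5  # -> x = 2
n = n // 5  # -> n = 19
value = n ** 2 + x  # -> value = 363

Answer: 363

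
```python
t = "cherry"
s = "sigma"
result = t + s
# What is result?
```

Answer: 'cherrysigma'

Derivation:
Trace (tracking result):
t = 'cherry'  # -> t = 'cherry'
s = 'sigma'  # -> s = 'sigma'
result = t + s  # -> result = 'cherrysigma'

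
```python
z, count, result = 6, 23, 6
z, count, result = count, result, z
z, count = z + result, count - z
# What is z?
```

Trace (tracking z):
z, count, result = (6, 23, 6)  # -> z = 6, count = 23, result = 6
z, count, result = (count, result, z)  # -> z = 23, count = 6, result = 6
z, count = (z + result, count - z)  # -> z = 29, count = -17

Answer: 29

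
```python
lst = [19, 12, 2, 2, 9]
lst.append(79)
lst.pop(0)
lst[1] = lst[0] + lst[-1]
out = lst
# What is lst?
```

Answer: [12, 91, 2, 9, 79]

Derivation:
Trace (tracking lst):
lst = [19, 12, 2, 2, 9]  # -> lst = [19, 12, 2, 2, 9]
lst.append(79)  # -> lst = [19, 12, 2, 2, 9, 79]
lst.pop(0)  # -> lst = [12, 2, 2, 9, 79]
lst[1] = lst[0] + lst[-1]  # -> lst = [12, 91, 2, 9, 79]
out = lst  # -> out = [12, 91, 2, 9, 79]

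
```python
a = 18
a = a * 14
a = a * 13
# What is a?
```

Answer: 3276

Derivation:
Trace (tracking a):
a = 18  # -> a = 18
a = a * 14  # -> a = 252
a = a * 13  # -> a = 3276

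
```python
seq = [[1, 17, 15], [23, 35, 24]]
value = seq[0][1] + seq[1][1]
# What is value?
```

Trace (tracking value):
seq = [[1, 17, 15], [23, 35, 24]]  # -> seq = [[1, 17, 15], [23, 35, 24]]
value = seq[0][1] + seq[1][1]  # -> value = 52

Answer: 52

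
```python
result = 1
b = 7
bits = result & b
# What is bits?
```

Answer: 1

Derivation:
Trace (tracking bits):
result = 1  # -> result = 1
b = 7  # -> b = 7
bits = result & b  # -> bits = 1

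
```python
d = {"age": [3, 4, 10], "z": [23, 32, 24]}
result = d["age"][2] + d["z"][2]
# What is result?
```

Trace (tracking result):
d = {'age': [3, 4, 10], 'z': [23, 32, 24]}  # -> d = {'age': [3, 4, 10], 'z': [23, 32, 24]}
result = d['age'][2] + d['z'][2]  # -> result = 34

Answer: 34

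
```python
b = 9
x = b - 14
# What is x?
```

Answer: -5

Derivation:
Trace (tracking x):
b = 9  # -> b = 9
x = b - 14  # -> x = -5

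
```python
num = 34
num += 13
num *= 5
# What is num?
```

Trace (tracking num):
num = 34  # -> num = 34
num += 13  # -> num = 47
num *= 5  # -> num = 235

Answer: 235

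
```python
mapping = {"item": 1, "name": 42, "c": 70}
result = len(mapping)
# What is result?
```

Trace (tracking result):
mapping = {'item': 1, 'name': 42, 'c': 70}  # -> mapping = {'item': 1, 'name': 42, 'c': 70}
result = len(mapping)  # -> result = 3

Answer: 3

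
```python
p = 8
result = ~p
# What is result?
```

Trace (tracking result):
p = 8  # -> p = 8
result = ~p  # -> result = -9

Answer: -9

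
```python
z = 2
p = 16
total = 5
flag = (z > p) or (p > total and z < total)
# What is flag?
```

Trace (tracking flag):
z = 2  # -> z = 2
p = 16  # -> p = 16
total = 5  # -> total = 5
flag = z > p or (p > total and z < total)  # -> flag = True

Answer: True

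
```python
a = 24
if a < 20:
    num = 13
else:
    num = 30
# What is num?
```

Answer: 30

Derivation:
Trace (tracking num):
a = 24  # -> a = 24
if a < 20:  # condition is False
else:
    num = 30  # -> num = 30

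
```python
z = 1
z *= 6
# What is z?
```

Answer: 6

Derivation:
Trace (tracking z):
z = 1  # -> z = 1
z *= 6  # -> z = 6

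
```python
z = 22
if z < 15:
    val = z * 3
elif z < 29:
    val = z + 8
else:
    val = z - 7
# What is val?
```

Trace (tracking val):
z = 22  # -> z = 22
if z < 15:  # condition is False
elif z < 29:  # condition is True
    val = z + 8  # -> val = 30

Answer: 30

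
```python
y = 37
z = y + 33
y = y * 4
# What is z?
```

Trace (tracking z):
y = 37  # -> y = 37
z = y + 33  # -> z = 70
y = y * 4  # -> y = 148

Answer: 70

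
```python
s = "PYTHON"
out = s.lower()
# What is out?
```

Answer: 'python'

Derivation:
Trace (tracking out):
s = 'PYTHON'  # -> s = 'PYTHON'
out = s.lower()  # -> out = 'python'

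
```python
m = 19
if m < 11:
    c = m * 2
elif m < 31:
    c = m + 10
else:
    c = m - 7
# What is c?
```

Trace (tracking c):
m = 19  # -> m = 19
if m < 11:  # condition is False
elif m < 31:  # condition is True
    c = m + 10  # -> c = 29

Answer: 29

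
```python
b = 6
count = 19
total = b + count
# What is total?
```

Answer: 25

Derivation:
Trace (tracking total):
b = 6  # -> b = 6
count = 19  # -> count = 19
total = b + count  # -> total = 25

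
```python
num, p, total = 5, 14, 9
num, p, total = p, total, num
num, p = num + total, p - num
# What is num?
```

Trace (tracking num):
num, p, total = (5, 14, 9)  # -> num = 5, p = 14, total = 9
num, p, total = (p, total, num)  # -> num = 14, p = 9, total = 5
num, p = (num + total, p - num)  # -> num = 19, p = -5

Answer: 19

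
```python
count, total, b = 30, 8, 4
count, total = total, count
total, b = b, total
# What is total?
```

Trace (tracking total):
count, total, b = (30, 8, 4)  # -> count = 30, total = 8, b = 4
count, total = (total, count)  # -> count = 8, total = 30
total, b = (b, total)  # -> total = 4, b = 30

Answer: 4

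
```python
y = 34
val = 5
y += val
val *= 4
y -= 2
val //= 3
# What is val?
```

Trace (tracking val):
y = 34  # -> y = 34
val = 5  # -> val = 5
y += val  # -> y = 39
val *= 4  # -> val = 20
y -= 2  # -> y = 37
val //= 3  # -> val = 6

Answer: 6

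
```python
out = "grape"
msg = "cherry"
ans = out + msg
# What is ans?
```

Answer: 'grapecherry'

Derivation:
Trace (tracking ans):
out = 'grape'  # -> out = 'grape'
msg = 'cherry'  # -> msg = 'cherry'
ans = out + msg  # -> ans = 'grapecherry'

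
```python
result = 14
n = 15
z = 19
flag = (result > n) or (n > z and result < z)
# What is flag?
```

Trace (tracking flag):
result = 14  # -> result = 14
n = 15  # -> n = 15
z = 19  # -> z = 19
flag = result > n or (n > z and result < z)  # -> flag = False

Answer: False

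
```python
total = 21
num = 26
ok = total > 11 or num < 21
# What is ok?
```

Trace (tracking ok):
total = 21  # -> total = 21
num = 26  # -> num = 26
ok = total > 11 or num < 21  # -> ok = True

Answer: True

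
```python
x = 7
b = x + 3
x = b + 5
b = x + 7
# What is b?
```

Trace (tracking b):
x = 7  # -> x = 7
b = x + 3  # -> b = 10
x = b + 5  # -> x = 15
b = x + 7  # -> b = 22

Answer: 22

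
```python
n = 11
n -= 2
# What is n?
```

Answer: 9

Derivation:
Trace (tracking n):
n = 11  # -> n = 11
n -= 2  # -> n = 9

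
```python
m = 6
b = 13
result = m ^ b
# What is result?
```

Trace (tracking result):
m = 6  # -> m = 6
b = 13  # -> b = 13
result = m ^ b  # -> result = 11

Answer: 11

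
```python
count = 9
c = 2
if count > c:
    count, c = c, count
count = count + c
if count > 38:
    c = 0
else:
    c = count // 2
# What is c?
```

Answer: 5

Derivation:
Trace (tracking c):
count = 9  # -> count = 9
c = 2  # -> c = 2
if count > c:  # condition is True
    count, c = (c, count)  # -> count = 2, c = 9
count = count + c  # -> count = 11
if count > 38:  # condition is False
else:
    c = count // 2  # -> c = 5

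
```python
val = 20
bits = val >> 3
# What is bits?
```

Answer: 2

Derivation:
Trace (tracking bits):
val = 20  # -> val = 20
bits = val >> 3  # -> bits = 2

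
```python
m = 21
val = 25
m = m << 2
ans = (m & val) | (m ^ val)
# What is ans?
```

Trace (tracking ans):
m = 21  # -> m = 21
val = 25  # -> val = 25
m = m << 2  # -> m = 84
ans = m & val | m ^ val  # -> ans = 93

Answer: 93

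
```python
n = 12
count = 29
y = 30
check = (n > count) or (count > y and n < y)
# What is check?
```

Trace (tracking check):
n = 12  # -> n = 12
count = 29  # -> count = 29
y = 30  # -> y = 30
check = n > count or (count > y and n < y)  # -> check = False

Answer: False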